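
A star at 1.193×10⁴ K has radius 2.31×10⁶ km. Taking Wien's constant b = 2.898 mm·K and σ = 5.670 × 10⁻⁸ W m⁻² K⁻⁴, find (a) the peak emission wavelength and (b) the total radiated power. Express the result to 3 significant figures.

(a) λ_max = b/T = 2.898×10⁻³/1.193×10⁴ = 2.429×10⁻⁷ m = 243 nm.
Surface area A = 4πR² = 4π(2.31×10⁹ m)² = 6.70554×10¹⁹ m².
(b) P = σAT⁴ = 5.670×10⁻⁸×6.70554×10¹⁹×(1.193×10⁴)⁴ = 7.70×10²⁸ W.

λ_max ≈ 243 nm; P ≈ 7.70×10²⁸ W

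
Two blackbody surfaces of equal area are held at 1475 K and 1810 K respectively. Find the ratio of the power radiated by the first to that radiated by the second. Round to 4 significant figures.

P₁/P₂ ≈ 0.4410

With equal areas, P₁/P₂ = (T₁/T₂)⁴ = (1475/1810)⁴ = 0.4410.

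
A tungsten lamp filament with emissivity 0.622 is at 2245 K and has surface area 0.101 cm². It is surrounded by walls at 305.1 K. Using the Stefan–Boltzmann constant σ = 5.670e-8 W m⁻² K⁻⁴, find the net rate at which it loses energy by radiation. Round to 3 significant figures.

Net loss ≈ 9.05 W

Area A = 0.101 cm² = 1.01×10⁻⁵ m².
Net radiated power P_net = εσA(T⁴ − T₀⁴) = 0.622×5.670×10⁻⁸×1.01×10⁻⁵×(2245⁴ − 305.1⁴).
T⁴ − T₀⁴ = 2.54019×10¹³ − 8.66501×10⁹ = 2.53932×10¹³ K⁴, so P_net = 9.05 W.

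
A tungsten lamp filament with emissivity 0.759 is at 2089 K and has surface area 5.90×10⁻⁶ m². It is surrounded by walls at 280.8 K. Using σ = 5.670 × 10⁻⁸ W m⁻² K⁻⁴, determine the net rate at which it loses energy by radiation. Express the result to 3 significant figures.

Area A = 5.90×10⁻⁶ m².
Net radiated power P_net = εσA(T⁴ − T₀⁴) = 0.759×5.670×10⁻⁸×5.90×10⁻⁶×(2089⁴ − 280.8⁴).
T⁴ − T₀⁴ = 1.90438×10¹³ − 6.21711×10⁹ = 1.90376×10¹³ K⁴, so P_net = 4.83 W.

Net loss ≈ 4.83 W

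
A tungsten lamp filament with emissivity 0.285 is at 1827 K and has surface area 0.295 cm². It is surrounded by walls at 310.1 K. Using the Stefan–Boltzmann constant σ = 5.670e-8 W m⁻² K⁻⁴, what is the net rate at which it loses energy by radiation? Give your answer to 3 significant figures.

Net loss ≈ 5.31 W

Area A = 0.295 cm² = 2.95×10⁻⁵ m².
Net radiated power P_net = εσA(T⁴ − T₀⁴) = 0.285×5.670×10⁻⁸×2.95×10⁻⁵×(1827⁴ − 310.1⁴).
T⁴ − T₀⁴ = 1.11418×10¹³ − 9.24713×10⁹ = 1.11326×10¹³ K⁴, so P_net = 5.31 W.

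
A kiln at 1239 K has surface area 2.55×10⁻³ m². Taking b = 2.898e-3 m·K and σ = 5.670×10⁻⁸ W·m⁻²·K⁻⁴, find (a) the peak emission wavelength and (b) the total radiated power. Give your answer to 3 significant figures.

λ_max ≈ 2.34×10³ nm; P ≈ 341 W

(a) λ_max = b/T = 2.898×10⁻³/1239 = 2.339×10⁻⁶ m = 2.34×10³ nm.
Area A = 2.55×10⁻³ m².
(b) P = σAT⁴ = 5.670×10⁻⁸×2.55×10⁻³×(1239)⁴ = 341 W.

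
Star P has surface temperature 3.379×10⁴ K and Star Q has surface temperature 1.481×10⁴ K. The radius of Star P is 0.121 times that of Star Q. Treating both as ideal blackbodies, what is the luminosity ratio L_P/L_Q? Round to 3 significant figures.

L_P/L_Q ≈ 0.397

L ∝ R²T⁴, so L_P/L_Q = (R_P/R_Q)²(T_P/T_Q)⁴ = (0.121)² × (3.379×10⁴/1.481×10⁴)⁴ = 0.014641 × 27.0977 = 0.397.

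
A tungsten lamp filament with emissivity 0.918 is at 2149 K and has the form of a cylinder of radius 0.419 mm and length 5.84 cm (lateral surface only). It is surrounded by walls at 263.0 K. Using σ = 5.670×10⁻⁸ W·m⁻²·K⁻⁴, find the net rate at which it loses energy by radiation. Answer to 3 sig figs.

Net loss ≈ 171 W

Lateral area A = 2πrL = 2π×4.19×10⁻⁴×0.0584 = 1.53747×10⁻⁴ m².
Net radiated power P_net = εσA(T⁴ − T₀⁴) = 0.918×5.670×10⁻⁸×1.53747×10⁻⁴×(2149⁴ − 263.0⁴).
T⁴ − T₀⁴ = 2.13278×10¹³ − 4.78435×10⁹ = 2.13230×10¹³ K⁴, so P_net = 171 W.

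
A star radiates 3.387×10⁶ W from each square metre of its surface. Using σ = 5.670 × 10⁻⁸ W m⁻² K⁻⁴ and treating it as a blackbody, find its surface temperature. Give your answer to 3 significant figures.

T ≈ 2.78×10³ K

I = σT⁴, so T = (I/σ)^(1/4) = (3.387×10⁶/(5.670×10⁻⁸))^(1/4) = 2.78×10³ K.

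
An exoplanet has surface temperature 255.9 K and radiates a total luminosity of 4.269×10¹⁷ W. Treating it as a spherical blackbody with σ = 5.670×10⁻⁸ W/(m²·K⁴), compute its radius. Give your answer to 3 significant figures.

R ≈ 1.18×10⁷ m

L = 4πR²σT⁴ ⇒ R = √(L/(4πσT⁴)).
σT⁴ = 243.144 W/m², so R = √(4.269×10¹⁷/(4π×243.144)) = 1.18×10⁷ m.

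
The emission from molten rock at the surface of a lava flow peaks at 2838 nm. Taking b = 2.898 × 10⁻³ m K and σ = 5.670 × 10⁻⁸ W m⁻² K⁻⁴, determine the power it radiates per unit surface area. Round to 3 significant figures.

Wien's law: T = b/λ_max = 2.898×10⁻³/2.838×10⁻⁶ = 1021.14 K.
Then I = σT⁴ = 5.670×10⁻⁸×(1021.14)⁴ = 6.16×10⁴ W/m².

I ≈ 6.16×10⁴ W/m²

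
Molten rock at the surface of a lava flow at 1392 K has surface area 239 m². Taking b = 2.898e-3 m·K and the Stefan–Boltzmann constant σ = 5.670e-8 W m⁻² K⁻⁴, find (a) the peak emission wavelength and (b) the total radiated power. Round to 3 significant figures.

(a) λ_max = b/T = 2.898×10⁻³/1392 = 2.082×10⁻⁶ m = 2.08 μm.
Area A = 239 m².
(b) P = σAT⁴ = 5.670×10⁻⁸×239×(1392)⁴ = 5.09×10⁷ W.

λ_max ≈ 2.08 μm; P ≈ 5.09×10⁷ W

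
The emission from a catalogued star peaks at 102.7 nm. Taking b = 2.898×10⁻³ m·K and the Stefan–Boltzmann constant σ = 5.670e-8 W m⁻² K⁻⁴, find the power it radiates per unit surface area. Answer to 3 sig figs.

Wien's law: T = b/λ_max = 2.898×10⁻³/1.027×10⁻⁷ = 28218.1 K.
Then I = σT⁴ = 5.670×10⁻⁸×(28218.1)⁴ = 3.59×10¹⁰ W/m².

I ≈ 3.59×10¹⁰ W/m²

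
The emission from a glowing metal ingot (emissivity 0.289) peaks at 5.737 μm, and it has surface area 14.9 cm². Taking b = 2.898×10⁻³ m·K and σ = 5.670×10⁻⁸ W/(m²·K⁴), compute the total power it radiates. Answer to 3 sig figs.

Wien's law: T = b/λ_max = 2.898×10⁻³/5.737×10⁻⁶ = 505.142 K.
Area A = 14.9 cm² = 1.49×10⁻³ m².
Then P = εσAT⁴ = 0.289×5.670×10⁻⁸×1.49×10⁻³×(505.142)⁴ = 1.59 W.

P ≈ 1.59 W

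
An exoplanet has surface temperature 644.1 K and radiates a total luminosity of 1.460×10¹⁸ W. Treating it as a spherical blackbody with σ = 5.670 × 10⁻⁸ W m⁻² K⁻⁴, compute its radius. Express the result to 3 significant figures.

R ≈ 3.45×10⁶ m

L = 4πR²σT⁴ ⇒ R = √(L/(4πσT⁴)).
σT⁴ = 9758.80 W/m², so R = √(1.460×10¹⁸/(4π×9758.80)) = 3.45×10⁶ m.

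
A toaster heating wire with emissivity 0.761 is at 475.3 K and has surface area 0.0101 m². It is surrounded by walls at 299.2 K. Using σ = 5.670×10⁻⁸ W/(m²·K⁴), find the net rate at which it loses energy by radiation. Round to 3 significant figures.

Area A = 0.0101 m².
Net radiated power P_net = εσA(T⁴ − T₀⁴) = 0.761×5.670×10⁻⁸×0.0101×(475.3⁴ − 299.2⁴).
T⁴ − T₀⁴ = 5.10354×10¹⁰ − 8.01394×10⁹ = 4.30215×10¹⁰ K⁴, so P_net = 18.7 W.

Net loss ≈ 18.7 W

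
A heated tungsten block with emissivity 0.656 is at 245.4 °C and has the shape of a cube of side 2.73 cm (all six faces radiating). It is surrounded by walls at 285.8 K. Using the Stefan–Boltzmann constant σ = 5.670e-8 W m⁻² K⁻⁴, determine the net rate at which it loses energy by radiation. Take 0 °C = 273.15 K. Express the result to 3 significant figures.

T = 245.4 °C + 273.15 = 518.55 K.
Area A = 6s² = 6×(0.0273 m)² = 4.47174×10⁻³ m².
Net radiated power P_net = εσA(T⁴ − T₀⁴) = 0.656×5.670×10⁻⁸×4.47174×10⁻³×(518.55⁴ − 285.8⁴).
T⁴ − T₀⁴ = 7.23040×10¹⁰ − 6.67189×10⁹ = 6.56321×10¹⁰ K⁴, so P_net = 10.9 W.

Net loss ≈ 10.9 W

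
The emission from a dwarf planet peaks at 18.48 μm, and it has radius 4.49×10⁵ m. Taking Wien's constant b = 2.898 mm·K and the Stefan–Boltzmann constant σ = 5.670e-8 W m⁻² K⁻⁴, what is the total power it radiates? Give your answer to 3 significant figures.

P ≈ 8.69×10¹³ W

Wien's law: T = b/λ_max = 2.898×10⁻³/1.848×10⁻⁵ = 156.818 K.
Surface area A = 4πR² = 4π(4.49×10⁵ m)² = 2.53339×10¹² m².
Then P = σAT⁴ = 5.670×10⁻⁸×2.53339×10¹²×(156.818)⁴ = 8.69×10¹³ W.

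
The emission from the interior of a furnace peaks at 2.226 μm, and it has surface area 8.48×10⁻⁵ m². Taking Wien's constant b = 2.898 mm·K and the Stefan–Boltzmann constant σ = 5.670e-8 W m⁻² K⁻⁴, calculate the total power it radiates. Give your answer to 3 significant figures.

P ≈ 13.8 W

Wien's law: T = b/λ_max = 2.898×10⁻³/2.226×10⁻⁶ = 1301.89 K.
Area A = 8.48×10⁻⁵ m².
Then P = σAT⁴ = 5.670×10⁻⁸×8.48×10⁻⁵×(1301.89)⁴ = 13.8 W.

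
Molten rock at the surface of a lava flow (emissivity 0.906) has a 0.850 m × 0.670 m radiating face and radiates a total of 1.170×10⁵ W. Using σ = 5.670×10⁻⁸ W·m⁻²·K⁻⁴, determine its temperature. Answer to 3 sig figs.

T ≈ 1.41×10³ K

Area A = 0.850 × 0.670 = 0.5695 m².
P = εσAT⁴ ⇒ T = (P/(εσA))^(1/4) = (1.170×10⁵/(0.906×5.670×10⁻⁸×0.5695))^(1/4) = 1.41×10³ K.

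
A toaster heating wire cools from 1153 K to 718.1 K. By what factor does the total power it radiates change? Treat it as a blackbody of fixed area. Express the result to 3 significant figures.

P₂/P₁ ≈ 0.150

P ∝ T⁴, so P₂/P₁ = (T₂/T₁)⁴ = (718.1/1153)⁴ = (0.622810)⁴ = 0.150.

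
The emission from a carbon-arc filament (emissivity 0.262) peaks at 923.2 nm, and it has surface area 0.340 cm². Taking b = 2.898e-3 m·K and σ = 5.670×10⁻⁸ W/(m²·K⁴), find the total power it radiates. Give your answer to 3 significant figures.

P ≈ 49.0 W

Wien's law: T = b/λ_max = 2.898×10⁻³/9.232×10⁻⁷ = 3139.08 K.
Area A = 0.340 cm² = 3.40×10⁻⁵ m².
Then P = εσAT⁴ = 0.262×5.670×10⁻⁸×3.40×10⁻⁵×(3139.08)⁴ = 49.0 W.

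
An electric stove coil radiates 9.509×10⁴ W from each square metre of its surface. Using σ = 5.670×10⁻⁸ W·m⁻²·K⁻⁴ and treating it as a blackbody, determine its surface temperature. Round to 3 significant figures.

T ≈ 1.14×10³ K

I = σT⁴, so T = (I/σ)^(1/4) = (9.509×10⁴/(5.670×10⁻⁸))^(1/4) = 1.14×10³ K.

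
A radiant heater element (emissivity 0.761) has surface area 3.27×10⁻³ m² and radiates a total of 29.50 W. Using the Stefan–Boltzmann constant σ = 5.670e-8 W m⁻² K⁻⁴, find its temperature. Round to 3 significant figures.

T ≈ 676 K

Area A = 3.27×10⁻³ m².
P = εσAT⁴ ⇒ T = (P/(εσA))^(1/4) = (29.50/(0.761×5.670×10⁻⁸×3.27×10⁻³))^(1/4) = 676 K.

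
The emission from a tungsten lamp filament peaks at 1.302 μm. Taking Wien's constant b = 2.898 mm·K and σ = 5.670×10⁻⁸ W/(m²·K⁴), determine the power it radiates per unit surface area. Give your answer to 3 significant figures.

Wien's law: T = b/λ_max = 2.898×10⁻³/1.302×10⁻⁶ = 2225.81 K.
Then I = σT⁴ = 5.670×10⁻⁸×(2225.81)⁴ = 1.39×10⁶ W/m².

I ≈ 1.39×10⁶ W/m²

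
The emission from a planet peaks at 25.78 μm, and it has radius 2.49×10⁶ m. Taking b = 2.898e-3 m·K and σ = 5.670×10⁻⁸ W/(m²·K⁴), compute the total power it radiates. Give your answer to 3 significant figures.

P ≈ 7.05×10¹⁴ W

Wien's law: T = b/λ_max = 2.898×10⁻³/2.578×10⁻⁵ = 112.413 K.
Surface area A = 4πR² = 4π(2.49×10⁶ m)² = 7.79128×10¹³ m².
Then P = σAT⁴ = 5.670×10⁻⁸×7.79128×10¹³×(112.413)⁴ = 7.05×10¹⁴ W.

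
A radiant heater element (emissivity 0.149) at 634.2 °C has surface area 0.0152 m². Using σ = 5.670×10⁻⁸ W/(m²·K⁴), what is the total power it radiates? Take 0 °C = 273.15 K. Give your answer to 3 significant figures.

P ≈ 87.0 W

T = 634.2 °C + 273.15 = 907.35 K.
Area A = 0.0152 m².
P = εσAT⁴ = 0.149 × 5.670×10⁻⁸ × 0.0152 × (907.35)⁴ = 87.0 W.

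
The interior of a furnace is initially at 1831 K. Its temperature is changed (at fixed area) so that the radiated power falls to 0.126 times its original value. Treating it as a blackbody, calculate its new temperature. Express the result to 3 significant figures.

P ∝ T⁴, so T₂/T₁ = (P₂/P₁)^(1/4) = (0.126)^(1/4) = 0.595789.
T₂ = 1831 × 0.595789 = 1.09×10³ K.

T₂ ≈ 1.09×10³ K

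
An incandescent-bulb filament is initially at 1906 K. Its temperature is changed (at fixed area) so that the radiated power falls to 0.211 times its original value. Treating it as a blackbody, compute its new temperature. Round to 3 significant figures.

P ∝ T⁴, so T₂/T₁ = (P₂/P₁)^(1/4) = (0.211)^(1/4) = 0.677752.
T₂ = 1906 × 0.677752 = 1.29×10³ K.

T₂ ≈ 1.29×10³ K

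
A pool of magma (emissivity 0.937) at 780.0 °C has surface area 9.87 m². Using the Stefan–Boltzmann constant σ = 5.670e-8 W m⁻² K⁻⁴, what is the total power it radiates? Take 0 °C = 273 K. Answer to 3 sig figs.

P ≈ 6.45×10⁵ W

T = 780.0 °C + 273 = 1053.0 K.
Area A = 9.87 m².
P = εσAT⁴ = 0.937 × 5.670×10⁻⁸ × 9.87 × (1053.0)⁴ = 6.45×10⁵ W.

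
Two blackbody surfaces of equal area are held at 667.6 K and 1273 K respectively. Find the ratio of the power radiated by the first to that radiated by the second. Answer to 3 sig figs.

P₁/P₂ ≈ 0.0756

With equal areas, P₁/P₂ = (T₁/T₂)⁴ = (667.6/1273)⁴ = 0.0756.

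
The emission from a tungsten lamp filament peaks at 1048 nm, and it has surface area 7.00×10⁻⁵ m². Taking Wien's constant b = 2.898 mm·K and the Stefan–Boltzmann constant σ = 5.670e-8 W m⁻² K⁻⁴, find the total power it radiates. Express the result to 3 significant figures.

Wien's law: T = b/λ_max = 2.898×10⁻³/1.048×10⁻⁶ = 2765.27 K.
Area A = 7.00×10⁻⁵ m².
Then P = σAT⁴ = 5.670×10⁻⁸×7.00×10⁻⁵×(2765.27)⁴ = 232 W.

P ≈ 232 W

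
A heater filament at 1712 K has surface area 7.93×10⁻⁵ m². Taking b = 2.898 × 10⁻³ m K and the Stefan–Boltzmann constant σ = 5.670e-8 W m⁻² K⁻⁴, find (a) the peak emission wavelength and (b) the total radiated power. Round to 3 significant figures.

λ_max ≈ 1.69×10³ nm; P ≈ 38.6 W

(a) λ_max = b/T = 2.898×10⁻³/1712 = 1.693×10⁻⁶ m = 1.69×10³ nm.
Area A = 7.93×10⁻⁵ m².
(b) P = σAT⁴ = 5.670×10⁻⁸×7.93×10⁻⁵×(1712)⁴ = 38.6 W.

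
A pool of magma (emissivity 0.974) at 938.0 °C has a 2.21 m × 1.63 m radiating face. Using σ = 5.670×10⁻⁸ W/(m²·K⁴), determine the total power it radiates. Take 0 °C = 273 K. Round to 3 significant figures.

T = 938.0 °C + 273 = 1211.0 K.
Area A = 2.21 × 1.63 = 3.6023 m².
P = εσAT⁴ = 0.974 × 5.670×10⁻⁸ × 3.6023 × (1211.0)⁴ = 4.28×10⁵ W.

P ≈ 4.28×10⁵ W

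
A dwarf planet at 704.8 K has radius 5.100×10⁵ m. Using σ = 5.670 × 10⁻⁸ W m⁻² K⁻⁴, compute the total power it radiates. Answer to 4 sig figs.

P ≈ 4.573×10¹⁶ W

Surface area A = 4πR² = 4π(5.100×10⁵ m)² = 3.26851×10¹² m².
P = σAT⁴ = 5.670×10⁻⁸ × 3.26851×10¹² × (704.8)⁴ = 4.573×10¹⁶ W.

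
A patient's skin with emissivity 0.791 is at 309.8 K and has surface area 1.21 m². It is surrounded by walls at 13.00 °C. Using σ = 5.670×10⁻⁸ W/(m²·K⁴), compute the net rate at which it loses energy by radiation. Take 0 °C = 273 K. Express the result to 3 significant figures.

Surroundings: T = 13.00 °C + 273 = 286.00 K.
Area A = 1.21 m².
Net radiated power P_net = εσA(T⁴ − T₀⁴) = 0.791×5.670×10⁻⁸×1.21×(309.8⁴ − 286.00⁴).
T⁴ − T₀⁴ = 9.21140×10⁹ − 6.69059×10⁹ = 2.52081×10⁹ K⁴, so P_net = 137 W.

Net loss ≈ 137 W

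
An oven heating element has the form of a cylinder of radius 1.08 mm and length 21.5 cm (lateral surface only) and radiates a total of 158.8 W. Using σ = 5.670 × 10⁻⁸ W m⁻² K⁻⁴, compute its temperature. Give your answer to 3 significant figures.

T ≈ 1.18×10³ K

Lateral area A = 2πrL = 2π×1.08×10⁻³×0.215 = 1.45896×10⁻³ m².
P = σAT⁴ ⇒ T = (P/(σA))^(1/4) = (158.8/(5.670×10⁻⁸×1.45896×10⁻³))^(1/4) = 1.18×10³ K.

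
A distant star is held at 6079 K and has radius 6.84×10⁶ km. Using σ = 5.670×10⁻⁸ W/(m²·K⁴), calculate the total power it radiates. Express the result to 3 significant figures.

P ≈ 4.55×10²⁸ W

Surface area A = 4πR² = 4π(6.84×10⁹ m)² = 5.87925×10²⁰ m².
P = σAT⁴ = 5.670×10⁻⁸ × 5.87925×10²⁰ × (6079)⁴ = 4.55×10²⁸ W.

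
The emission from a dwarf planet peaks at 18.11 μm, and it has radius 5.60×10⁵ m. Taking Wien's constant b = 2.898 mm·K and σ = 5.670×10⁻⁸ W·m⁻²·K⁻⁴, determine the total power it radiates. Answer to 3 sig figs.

P ≈ 1.47×10¹⁴ W

Wien's law: T = b/λ_max = 2.898×10⁻³/1.811×10⁻⁵ = 160.022 K.
Surface area A = 4πR² = 4π(5.60×10⁵ m)² = 3.94081×10¹² m².
Then P = σAT⁴ = 5.670×10⁻⁸×3.94081×10¹²×(160.022)⁴ = 1.47×10¹⁴ W.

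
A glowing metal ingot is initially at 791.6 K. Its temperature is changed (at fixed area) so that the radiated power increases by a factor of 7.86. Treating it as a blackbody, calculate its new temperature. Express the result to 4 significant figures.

T₂ ≈ 1325 K

P ∝ T⁴, so T₂/T₁ = (P₂/P₁)^(1/4) = (7.86)^(1/4) = 1.67439.
T₂ = 791.6 × 1.67439 = 1325 K.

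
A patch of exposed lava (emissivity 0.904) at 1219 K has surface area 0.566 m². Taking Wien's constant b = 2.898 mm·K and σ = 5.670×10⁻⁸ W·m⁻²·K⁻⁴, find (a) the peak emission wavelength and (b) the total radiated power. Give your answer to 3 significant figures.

λ_max ≈ 2.38×10³ nm; P ≈ 6.41×10⁴ W

(a) λ_max = b/T = 2.898×10⁻³/1219 = 2.377×10⁻⁶ m = 2.38×10³ nm.
Area A = 0.566 m².
(b) P = εσAT⁴ = 0.904×5.670×10⁻⁸×0.566×(1219)⁴ = 6.41×10⁴ W.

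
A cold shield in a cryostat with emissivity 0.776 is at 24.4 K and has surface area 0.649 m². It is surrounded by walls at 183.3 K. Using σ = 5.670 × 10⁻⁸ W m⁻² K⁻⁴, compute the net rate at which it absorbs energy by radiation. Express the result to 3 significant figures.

Area A = 0.649 m².
Net radiated power P_net = εσA(T⁴ − T₀⁴) = 0.776×5.670×10⁻⁸×0.649×(24.4⁴ − 183.3⁴).
T⁴ − T₀⁴ = 3.54454×10⁵ − 1.12889×10⁹ = -1.12854×10⁹ K⁴, so P_net = -32.2 W — negative, meaning a net gain of 32.2 W.

Net gain ≈ 32.2 W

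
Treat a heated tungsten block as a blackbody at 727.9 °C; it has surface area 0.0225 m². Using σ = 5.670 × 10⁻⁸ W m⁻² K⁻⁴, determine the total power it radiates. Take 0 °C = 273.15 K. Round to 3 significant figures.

P ≈ 1.28×10³ W

T = 727.9 °C + 273.15 = 1001.05 K.
Area A = 0.0225 m².
P = σAT⁴ = 5.670×10⁻⁸ × 0.0225 × (1001.05)⁴ = 1.28×10³ W.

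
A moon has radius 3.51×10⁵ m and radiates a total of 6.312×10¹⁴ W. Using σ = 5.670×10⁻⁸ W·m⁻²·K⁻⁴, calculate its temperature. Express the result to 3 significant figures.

T ≈ 291 K

Surface area A = 4πR² = 4π(3.51×10⁵ m)² = 1.54819×10¹² m².
P = σAT⁴ ⇒ T = (P/(σA))^(1/4) = (6.312×10¹⁴/(5.670×10⁻⁸×1.54819×10¹²))^(1/4) = 291 K.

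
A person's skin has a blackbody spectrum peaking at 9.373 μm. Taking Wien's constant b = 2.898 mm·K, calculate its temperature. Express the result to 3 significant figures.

Wien's law gives T = b/λ_max = (2.898×10⁻³ m·K)/(9.373×10⁻⁶ m) = 309 K.

T ≈ 309 K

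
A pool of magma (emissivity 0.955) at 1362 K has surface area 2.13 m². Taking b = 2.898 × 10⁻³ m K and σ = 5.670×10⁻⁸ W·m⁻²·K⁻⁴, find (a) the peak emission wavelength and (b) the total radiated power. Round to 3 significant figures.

(a) λ_max = b/T = 2.898×10⁻³/1362 = 2.128×10⁻⁶ m = 2.13×10³ nm.
Area A = 2.13 m².
(b) P = εσAT⁴ = 0.955×5.670×10⁻⁸×2.13×(1362)⁴ = 3.97×10⁵ W.

λ_max ≈ 2.13×10³ nm; P ≈ 3.97×10⁵ W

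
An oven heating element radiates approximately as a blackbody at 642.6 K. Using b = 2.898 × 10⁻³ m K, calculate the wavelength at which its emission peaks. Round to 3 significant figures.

Wien's displacement law: λ_max = b/T = (2.898×10⁻³ m·K)/(642.6 K) = 4.510×10⁻⁶ m.
That is 4.51 μm, in the infrared range.

λ_max ≈ 4.51 μm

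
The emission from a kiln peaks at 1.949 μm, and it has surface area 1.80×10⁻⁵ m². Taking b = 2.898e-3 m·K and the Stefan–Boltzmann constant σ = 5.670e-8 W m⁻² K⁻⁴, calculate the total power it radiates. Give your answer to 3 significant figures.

P ≈ 4.99 W

Wien's law: T = b/λ_max = 2.898×10⁻³/1.949×10⁻⁶ = 1486.92 K.
Area A = 1.80×10⁻⁵ m².
Then P = σAT⁴ = 5.670×10⁻⁸×1.80×10⁻⁵×(1486.92)⁴ = 4.99 W.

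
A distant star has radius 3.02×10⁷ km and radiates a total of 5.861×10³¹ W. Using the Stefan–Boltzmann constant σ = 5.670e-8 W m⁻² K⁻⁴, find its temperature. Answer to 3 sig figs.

T ≈ 1.73×10⁴ K

Surface area A = 4πR² = 4π(3.02×10¹⁰ m)² = 1.14610×10²² m².
P = σAT⁴ ⇒ T = (P/(σA))^(1/4) = (5.861×10³¹/(5.670×10⁻⁸×1.14610×10²²))^(1/4) = 1.73×10⁴ K.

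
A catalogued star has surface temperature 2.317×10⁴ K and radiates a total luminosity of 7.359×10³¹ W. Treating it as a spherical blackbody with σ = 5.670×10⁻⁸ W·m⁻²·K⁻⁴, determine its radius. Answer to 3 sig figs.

L = 4πR²σT⁴ ⇒ R = √(L/(4πσT⁴)).
σT⁴ = 1.63413×10¹⁰ W/m², so R = √(7.359×10³¹/(4π×1.63413×10¹⁰)) = 1.89×10¹⁰ m.

R ≈ 1.89×10¹⁰ m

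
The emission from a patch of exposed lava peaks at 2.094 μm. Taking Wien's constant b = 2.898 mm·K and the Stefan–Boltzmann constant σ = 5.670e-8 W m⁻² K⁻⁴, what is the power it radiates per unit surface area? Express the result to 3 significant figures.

I ≈ 2.08×10⁵ W/m²

Wien's law: T = b/λ_max = 2.898×10⁻³/2.094×10⁻⁶ = 1383.95 K.
Then I = σT⁴ = 5.670×10⁻⁸×(1383.95)⁴ = 2.08×10⁵ W/m².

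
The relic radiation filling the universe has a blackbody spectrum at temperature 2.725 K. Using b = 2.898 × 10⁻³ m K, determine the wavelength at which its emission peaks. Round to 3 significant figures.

Wien's displacement law: λ_max = b/T = (2.898×10⁻³ m·K)/(2.725 K) = 1.063×10⁻³ m.
That is 1.06×10⁻³ m, in the microwave range.

λ_max ≈ 1.06×10⁻³ m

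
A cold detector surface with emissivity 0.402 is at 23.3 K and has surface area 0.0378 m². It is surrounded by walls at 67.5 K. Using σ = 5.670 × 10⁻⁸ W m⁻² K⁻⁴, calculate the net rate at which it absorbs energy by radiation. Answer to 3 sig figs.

Area A = 0.0378 m².
Net radiated power P_net = εσA(T⁴ − T₀⁴) = 0.402×5.670×10⁻⁸×0.0378×(23.3⁴ − 67.5⁴).
T⁴ − T₀⁴ = 2.94730×10⁵ − 2.07594×10⁷ = -2.04647×10⁷ K⁴, so P_net = -0.0176 W — negative, meaning a net gain of 0.0176 W.

Net gain ≈ 0.0176 W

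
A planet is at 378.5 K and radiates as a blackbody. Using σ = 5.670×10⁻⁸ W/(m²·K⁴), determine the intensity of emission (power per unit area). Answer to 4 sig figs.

I ≈ 1164 W/m²

Stefan–Boltzmann: I = σT⁴ = 5.670×10⁻⁸ × (378.5)⁴ = 1164 W/m².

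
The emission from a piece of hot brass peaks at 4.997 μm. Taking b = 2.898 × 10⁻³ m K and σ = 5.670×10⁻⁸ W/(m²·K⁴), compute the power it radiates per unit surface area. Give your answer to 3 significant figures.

Wien's law: T = b/λ_max = 2.898×10⁻³/4.997×10⁻⁶ = 579.948 K.
Then I = σT⁴ = 5.670×10⁻⁸×(579.948)⁴ = 6.41×10³ W/m².

I ≈ 6.41×10³ W/m²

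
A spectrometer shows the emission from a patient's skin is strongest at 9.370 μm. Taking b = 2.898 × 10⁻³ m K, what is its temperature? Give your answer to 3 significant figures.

Wien's law gives T = b/λ_max = (2.898×10⁻³ m·K)/(9.370×10⁻⁶ m) = 309 K.

T ≈ 309 K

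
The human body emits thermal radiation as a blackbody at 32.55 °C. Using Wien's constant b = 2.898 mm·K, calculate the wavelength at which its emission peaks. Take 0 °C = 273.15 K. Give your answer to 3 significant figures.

λ_max ≈ 9.48 μm

T = 32.55 °C + 273.15 = 305.70 K.
Wien's displacement law: λ_max = b/T = (2.898×10⁻³ m·K)/(305.70 K) = 9.480×10⁻⁶ m.
That is 9.48 μm, in the infrared range.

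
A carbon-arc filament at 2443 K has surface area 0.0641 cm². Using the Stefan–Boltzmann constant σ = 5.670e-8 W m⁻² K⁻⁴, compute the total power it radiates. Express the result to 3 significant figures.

Area A = 0.0641 cm² = 6.41×10⁻⁶ m².
P = σAT⁴ = 5.670×10⁻⁸ × 6.41×10⁻⁶ × (2443)⁴ = 12.9 W.

P ≈ 12.9 W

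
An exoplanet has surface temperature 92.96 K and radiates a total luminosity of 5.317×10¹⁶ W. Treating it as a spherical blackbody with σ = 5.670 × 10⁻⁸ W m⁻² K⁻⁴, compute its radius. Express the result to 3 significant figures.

L = 4πR²σT⁴ ⇒ R = √(L/(4πσT⁴)).
σT⁴ = 4.23416 W/m², so R = √(5.317×10¹⁶/(4π×4.23416)) = 3.16×10⁷ m.

R ≈ 3.16×10⁷ m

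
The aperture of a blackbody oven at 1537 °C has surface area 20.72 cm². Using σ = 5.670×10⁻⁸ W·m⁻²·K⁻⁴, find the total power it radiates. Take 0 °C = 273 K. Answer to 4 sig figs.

P ≈ 1261 W

T = 1537 °C + 273 = 1810 K.
Area A = 20.72 cm² = 2.072×10⁻³ m².
P = σAT⁴ = 5.670×10⁻⁸ × 2.072×10⁻³ × (1810)⁴ = 1261 W.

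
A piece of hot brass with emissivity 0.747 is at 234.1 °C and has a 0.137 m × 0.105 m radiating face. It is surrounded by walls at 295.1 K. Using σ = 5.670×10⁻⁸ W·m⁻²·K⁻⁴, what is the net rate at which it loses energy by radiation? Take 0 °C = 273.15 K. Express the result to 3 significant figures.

T = 234.1 °C + 273.15 = 507.25 K.
Area A = 0.137 × 0.105 = 0.014385 m².
Net radiated power P_net = εσA(T⁴ − T₀⁴) = 0.747×5.670×10⁻⁸×0.014385×(507.25⁴ − 295.1⁴).
T⁴ − T₀⁴ = 6.62046×10¹⁰ − 7.58362×10⁹ = 5.86210×10¹⁰ K⁴, so P_net = 35.7 W.

Net loss ≈ 35.7 W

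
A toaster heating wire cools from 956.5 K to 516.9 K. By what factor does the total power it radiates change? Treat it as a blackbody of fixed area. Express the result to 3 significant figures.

P₂/P₁ ≈ 0.0853

P ∝ T⁴, so P₂/P₁ = (T₂/T₁)⁴ = (516.9/956.5)⁴ = (0.540408)⁴ = 0.0853.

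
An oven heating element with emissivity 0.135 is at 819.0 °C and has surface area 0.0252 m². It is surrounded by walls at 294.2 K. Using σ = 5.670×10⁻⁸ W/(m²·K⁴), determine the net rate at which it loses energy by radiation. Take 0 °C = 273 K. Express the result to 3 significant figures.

T = 819.0 °C + 273 = 1092.0 K.
Area A = 0.0252 m².
Net radiated power P_net = εσA(T⁴ − T₀⁴) = 0.135×5.670×10⁻⁸×0.0252×(1092.0⁴ − 294.2⁴).
T⁴ − T₀⁴ = 1.42197×10¹² − 7.49153×10⁹ = 1.41448×10¹² K⁴, so P_net = 273 W.

Net loss ≈ 273 W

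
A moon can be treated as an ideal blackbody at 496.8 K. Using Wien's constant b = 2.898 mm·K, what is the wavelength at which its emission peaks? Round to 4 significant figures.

λ_max ≈ 5.833 μm

Wien's displacement law: λ_max = b/T = (2.898×10⁻³ m·K)/(496.8 K) = 5.8333×10⁻⁶ m.
That is 5.833 μm, in the infrared range.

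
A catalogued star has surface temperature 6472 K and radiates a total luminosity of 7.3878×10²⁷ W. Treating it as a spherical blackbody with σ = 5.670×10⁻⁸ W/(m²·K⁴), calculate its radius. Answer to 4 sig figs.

R ≈ 2.431×10⁹ m

L = 4πR²σT⁴ ⇒ R = √(L/(4πσT⁴)).
σT⁴ = 9.94803×10⁷ W/m², so R = √(7.3878×10²⁷/(4π×9.94803×10⁷)) = 2.431×10⁹ m.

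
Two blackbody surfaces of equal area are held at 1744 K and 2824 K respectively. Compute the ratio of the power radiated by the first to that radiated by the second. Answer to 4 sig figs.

P₁/P₂ ≈ 0.1455

With equal areas, P₁/P₂ = (T₁/T₂)⁴ = (1744/2824)⁴ = 0.1455.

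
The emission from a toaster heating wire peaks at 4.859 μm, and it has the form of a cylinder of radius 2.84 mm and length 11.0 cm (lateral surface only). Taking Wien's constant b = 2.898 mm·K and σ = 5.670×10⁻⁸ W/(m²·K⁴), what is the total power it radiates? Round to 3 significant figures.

P ≈ 14.1 W

Wien's law: T = b/λ_max = 2.898×10⁻³/4.859×10⁻⁶ = 596.419 K.
Lateral area A = 2πrL = 2π×2.84×10⁻³×0.110 = 1.96287×10⁻³ m².
Then P = σAT⁴ = 5.670×10⁻⁸×1.96287×10⁻³×(596.419)⁴ = 14.1 W.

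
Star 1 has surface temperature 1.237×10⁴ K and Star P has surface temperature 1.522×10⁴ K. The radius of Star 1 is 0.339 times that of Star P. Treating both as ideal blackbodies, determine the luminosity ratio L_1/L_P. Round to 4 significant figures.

L ∝ R²T⁴, so L_1/L_P = (R_1/R_P)²(T_1/T_P)⁴ = (0.339)² × (1.237×10⁴/1.522×10⁴)⁴ = 0.114921 × 0.436335 = 0.05014.

L_1/L_P ≈ 0.05014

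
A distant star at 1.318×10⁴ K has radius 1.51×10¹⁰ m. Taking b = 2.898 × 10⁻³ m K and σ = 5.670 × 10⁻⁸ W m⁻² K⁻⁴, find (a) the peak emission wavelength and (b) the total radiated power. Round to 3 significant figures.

λ_max ≈ 220 nm; P ≈ 4.90×10³⁰ W

(a) λ_max = b/T = 2.898×10⁻³/1.318×10⁴ = 2.199×10⁻⁷ m = 220 nm.
Surface area A = 4πR² = 4π(1.51×10¹⁰ m)² = 2.86526×10²¹ m².
(b) P = σAT⁴ = 5.670×10⁻⁸×2.86526×10²¹×(1.318×10⁴)⁴ = 4.90×10³⁰ W.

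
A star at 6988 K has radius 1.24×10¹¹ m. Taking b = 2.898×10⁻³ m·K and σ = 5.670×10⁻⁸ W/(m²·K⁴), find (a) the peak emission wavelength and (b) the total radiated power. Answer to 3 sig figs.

λ_max ≈ 0.415 μm; P ≈ 2.61×10³¹ W

(a) λ_max = b/T = 2.898×10⁻³/6988 = 4.147×10⁻⁷ m = 0.415 μm.
Surface area A = 4πR² = 4π(1.24×10¹¹ m)² = 1.93221×10²³ m².
(b) P = σAT⁴ = 5.670×10⁻⁸×1.93221×10²³×(6988)⁴ = 2.61×10³¹ W.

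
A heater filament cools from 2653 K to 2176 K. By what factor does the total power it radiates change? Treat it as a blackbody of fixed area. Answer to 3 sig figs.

P ∝ T⁴, so P₂/P₁ = (T₂/T₁)⁴ = (2176/2653)⁴ = (0.820204)⁴ = 0.453.

P₂/P₁ ≈ 0.453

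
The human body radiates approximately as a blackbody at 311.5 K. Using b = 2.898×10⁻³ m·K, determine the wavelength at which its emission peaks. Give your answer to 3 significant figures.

Wien's displacement law: λ_max = b/T = (2.898×10⁻³ m·K)/(311.5 K) = 9.303×10⁻⁶ m.
That is 9.30 μm, in the infrared range.

λ_max ≈ 9.30 μm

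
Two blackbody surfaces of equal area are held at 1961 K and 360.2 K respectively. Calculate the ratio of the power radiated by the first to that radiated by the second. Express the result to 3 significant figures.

P₁/P₂ ≈ 878

With equal areas, P₁/P₂ = (T₁/T₂)⁴ = (1961/360.2)⁴ = 878.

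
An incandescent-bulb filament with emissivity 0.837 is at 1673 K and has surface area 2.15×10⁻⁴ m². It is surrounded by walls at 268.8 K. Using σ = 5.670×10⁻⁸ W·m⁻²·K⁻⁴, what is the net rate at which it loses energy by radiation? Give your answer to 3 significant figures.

Area A = 2.15×10⁻⁴ m².
Net radiated power P_net = εσA(T⁴ − T₀⁴) = 0.837×5.670×10⁻⁸×2.15×10⁻⁴×(1673⁴ − 268.8⁴).
T⁴ − T₀⁴ = 7.83400×10¹² − 5.22056×10⁹ = 7.82878×10¹² K⁴, so P_net = 79.9 W.

Net loss ≈ 79.9 W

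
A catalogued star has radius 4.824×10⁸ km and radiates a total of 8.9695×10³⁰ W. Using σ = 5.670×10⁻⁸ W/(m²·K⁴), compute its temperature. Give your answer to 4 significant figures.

Surface area A = 4πR² = 4π(4.824×10¹¹ m)² = 2.92432×10²⁴ m².
P = σAT⁴ ⇒ T = (P/(σA))^(1/4) = (8.9695×10³⁰/(5.670×10⁻⁸×2.92432×10²⁴))^(1/4) = 2712 K.

T ≈ 2712 K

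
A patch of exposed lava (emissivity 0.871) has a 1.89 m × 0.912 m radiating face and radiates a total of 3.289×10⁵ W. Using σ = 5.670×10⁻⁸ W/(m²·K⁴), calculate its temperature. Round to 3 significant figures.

T ≈ 1.40×10³ K

Area A = 1.89 × 0.912 = 1.72368 m².
P = εσAT⁴ ⇒ T = (P/(εσA))^(1/4) = (3.289×10⁵/(0.871×5.670×10⁻⁸×1.72368))^(1/4) = 1.40×10³ K.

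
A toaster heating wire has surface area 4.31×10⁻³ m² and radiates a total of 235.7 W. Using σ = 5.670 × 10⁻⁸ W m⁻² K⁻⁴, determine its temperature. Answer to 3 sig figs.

Area A = 4.31×10⁻³ m².
P = σAT⁴ ⇒ T = (P/(σA))^(1/4) = (235.7/(5.670×10⁻⁸×4.31×10⁻³))^(1/4) = 991 K.

T ≈ 991 K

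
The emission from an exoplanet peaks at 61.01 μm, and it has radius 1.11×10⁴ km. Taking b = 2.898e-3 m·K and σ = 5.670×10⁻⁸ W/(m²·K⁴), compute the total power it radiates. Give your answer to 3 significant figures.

P ≈ 4.47×10¹⁴ W

Wien's law: T = b/λ_max = 2.898×10⁻³/6.101×10⁻⁵ = 47.5004 K.
Surface area A = 4πR² = 4π(1.11×10⁷ m)² = 1.54830×10¹⁵ m².
Then P = σAT⁴ = 5.670×10⁻⁸×1.54830×10¹⁵×(47.5004)⁴ = 4.47×10¹⁴ W.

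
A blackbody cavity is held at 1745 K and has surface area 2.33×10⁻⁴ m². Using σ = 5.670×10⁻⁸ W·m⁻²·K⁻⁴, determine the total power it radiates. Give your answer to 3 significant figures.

Area A = 2.33×10⁻⁴ m².
P = σAT⁴ = 5.670×10⁻⁸ × 2.33×10⁻⁴ × (1745)⁴ = 122 W.

P ≈ 122 W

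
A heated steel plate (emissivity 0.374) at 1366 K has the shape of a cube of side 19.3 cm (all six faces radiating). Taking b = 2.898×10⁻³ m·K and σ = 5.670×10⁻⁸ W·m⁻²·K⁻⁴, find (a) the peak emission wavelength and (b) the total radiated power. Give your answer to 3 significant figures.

(a) λ_max = b/T = 2.898×10⁻³/1366 = 2.122×10⁻⁶ m = 2.12 μm.
Area A = 6s² = 6×(0.193 m)² = 0.223494 m².
(b) P = εσAT⁴ = 0.374×5.670×10⁻⁸×0.223494×(1366)⁴ = 1.65×10⁴ W.

λ_max ≈ 2.12 μm; P ≈ 1.65×10⁴ W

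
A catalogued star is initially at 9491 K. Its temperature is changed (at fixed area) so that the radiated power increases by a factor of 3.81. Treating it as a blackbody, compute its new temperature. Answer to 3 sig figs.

P ∝ T⁴, so T₂/T₁ = (P₂/P₁)^(1/4) = (3.81)^(1/4) = 1.39711.
T₂ = 9491 × 1.39711 = 1.33×10⁴ K.

T₂ ≈ 1.33×10⁴ K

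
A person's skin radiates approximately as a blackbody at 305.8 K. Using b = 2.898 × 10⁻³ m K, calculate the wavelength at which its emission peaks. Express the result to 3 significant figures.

Wien's displacement law: λ_max = b/T = (2.898×10⁻³ m·K)/(305.8 K) = 9.477×10⁻⁶ m.
That is 9.48 μm, in the infrared range.

λ_max ≈ 9.48 μm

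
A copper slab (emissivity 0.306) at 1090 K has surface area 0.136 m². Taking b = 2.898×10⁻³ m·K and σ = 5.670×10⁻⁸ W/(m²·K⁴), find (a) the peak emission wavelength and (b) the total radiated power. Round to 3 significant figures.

(a) λ_max = b/T = 2.898×10⁻³/1090 = 2.659×10⁻⁶ m = 2.66×10³ nm.
Area A = 0.136 m².
(b) P = εσAT⁴ = 0.306×5.670×10⁻⁸×0.136×(1090)⁴ = 3.33×10³ W.

λ_max ≈ 2.66×10³ nm; P ≈ 3.33×10³ W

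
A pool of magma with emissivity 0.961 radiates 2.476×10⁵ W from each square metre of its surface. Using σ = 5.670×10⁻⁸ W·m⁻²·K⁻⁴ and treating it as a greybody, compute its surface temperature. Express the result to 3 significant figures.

T ≈ 1.46×10³ K

I = εσT⁴, so T = (I/εσ)^(1/4) = (2.476×10⁵/(0.961×5.670×10⁻⁸))^(1/4) = 1.46×10³ K.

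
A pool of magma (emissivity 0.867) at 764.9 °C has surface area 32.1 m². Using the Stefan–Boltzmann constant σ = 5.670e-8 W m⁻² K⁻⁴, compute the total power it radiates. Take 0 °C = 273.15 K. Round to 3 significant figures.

T = 764.9 °C + 273.15 = 1038.05 K.
Area A = 32.1 m².
P = εσAT⁴ = 0.867 × 5.670×10⁻⁸ × 32.1 × (1038.05)⁴ = 1.83×10⁶ W.

P ≈ 1.83×10⁶ W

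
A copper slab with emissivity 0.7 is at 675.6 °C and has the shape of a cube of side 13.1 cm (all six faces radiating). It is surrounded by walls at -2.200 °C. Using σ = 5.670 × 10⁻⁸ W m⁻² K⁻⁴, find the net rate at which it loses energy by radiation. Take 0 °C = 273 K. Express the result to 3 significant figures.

T = 675.6 °C + 273 = 948.6 K.
Surroundings: T = -2.200 °C + 273 = 270.800 K.
Area A = 6s² = 6×(0.131 m)² = 0.102966 m².
Net radiated power P_net = εσA(T⁴ − T₀⁴) = 0.7×5.670×10⁻⁸×0.102966×(948.6⁴ − 270.800⁴).
T⁴ − T₀⁴ = 8.09716×10¹¹ − 5.37768×10⁹ = 8.04338×10¹¹ K⁴, so P_net = 3.29×10³ W.

Net loss ≈ 3.29×10³ W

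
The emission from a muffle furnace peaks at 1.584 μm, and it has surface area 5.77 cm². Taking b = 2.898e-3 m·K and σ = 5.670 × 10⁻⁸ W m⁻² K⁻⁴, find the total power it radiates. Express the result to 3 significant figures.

Wien's law: T = b/λ_max = 2.898×10⁻³/1.584×10⁻⁶ = 1829.55 K.
Area A = 5.77 cm² = 5.77×10⁻⁴ m².
Then P = σAT⁴ = 5.670×10⁻⁸×5.77×10⁻⁴×(1829.55)⁴ = 367 W.

P ≈ 367 W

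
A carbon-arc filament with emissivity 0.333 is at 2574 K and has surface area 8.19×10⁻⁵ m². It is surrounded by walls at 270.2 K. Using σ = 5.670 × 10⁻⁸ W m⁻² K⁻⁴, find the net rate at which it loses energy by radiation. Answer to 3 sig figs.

Net loss ≈ 67.9 W

Area A = 8.19×10⁻⁵ m².
Net radiated power P_net = εσA(T⁴ − T₀⁴) = 0.333×5.670×10⁻⁸×8.19×10⁻⁵×(2574⁴ − 270.2⁴).
T⁴ − T₀⁴ = 4.38969×10¹³ − 5.33017×10⁹ = 4.38916×10¹³ K⁴, so P_net = 67.9 W.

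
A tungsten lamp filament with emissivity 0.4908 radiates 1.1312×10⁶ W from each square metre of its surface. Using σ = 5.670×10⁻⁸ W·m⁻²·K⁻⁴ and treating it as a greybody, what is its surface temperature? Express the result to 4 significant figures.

I = εσT⁴, so T = (I/εσ)^(1/4) = (1.1312×10⁶/(0.4908×5.670×10⁻⁸))^(1/4) = 2525 K.

T ≈ 2525 K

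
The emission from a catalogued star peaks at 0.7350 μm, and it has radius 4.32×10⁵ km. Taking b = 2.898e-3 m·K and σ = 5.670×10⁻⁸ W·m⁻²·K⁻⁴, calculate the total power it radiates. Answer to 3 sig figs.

Wien's law: T = b/λ_max = 2.898×10⁻³/7.350×10⁻⁷ = 3942.86 K.
Surface area A = 4πR² = 4π(4.32×10⁸ m)² = 2.34519×10¹⁸ m².
Then P = σAT⁴ = 5.670×10⁻⁸×2.34519×10¹⁸×(3942.86)⁴ = 3.21×10²⁵ W.

P ≈ 3.21×10²⁵ W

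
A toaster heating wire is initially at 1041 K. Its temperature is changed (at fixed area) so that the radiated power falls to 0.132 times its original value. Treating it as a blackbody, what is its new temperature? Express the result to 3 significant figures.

T₂ ≈ 627 K

P ∝ T⁴, so T₂/T₁ = (P₂/P₁)^(1/4) = (0.132)^(1/4) = 0.602759.
T₂ = 1041 × 0.602759 = 627 K.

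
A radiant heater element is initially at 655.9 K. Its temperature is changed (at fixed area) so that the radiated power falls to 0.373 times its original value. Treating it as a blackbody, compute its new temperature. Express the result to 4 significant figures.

T₂ ≈ 512.6 K

P ∝ T⁴, so T₂/T₁ = (P₂/P₁)^(1/4) = (0.373)^(1/4) = 0.781497.
T₂ = 655.9 × 0.781497 = 512.6 K.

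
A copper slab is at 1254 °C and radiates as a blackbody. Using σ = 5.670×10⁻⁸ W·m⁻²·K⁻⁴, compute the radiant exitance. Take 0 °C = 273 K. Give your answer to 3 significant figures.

T = 1254 °C + 273 = 1527 K.
Stefan–Boltzmann: I = σT⁴ = 5.670×10⁻⁸ × (1527)⁴ = 3.08×10⁵ W/m².

I ≈ 3.08×10⁵ W/m²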